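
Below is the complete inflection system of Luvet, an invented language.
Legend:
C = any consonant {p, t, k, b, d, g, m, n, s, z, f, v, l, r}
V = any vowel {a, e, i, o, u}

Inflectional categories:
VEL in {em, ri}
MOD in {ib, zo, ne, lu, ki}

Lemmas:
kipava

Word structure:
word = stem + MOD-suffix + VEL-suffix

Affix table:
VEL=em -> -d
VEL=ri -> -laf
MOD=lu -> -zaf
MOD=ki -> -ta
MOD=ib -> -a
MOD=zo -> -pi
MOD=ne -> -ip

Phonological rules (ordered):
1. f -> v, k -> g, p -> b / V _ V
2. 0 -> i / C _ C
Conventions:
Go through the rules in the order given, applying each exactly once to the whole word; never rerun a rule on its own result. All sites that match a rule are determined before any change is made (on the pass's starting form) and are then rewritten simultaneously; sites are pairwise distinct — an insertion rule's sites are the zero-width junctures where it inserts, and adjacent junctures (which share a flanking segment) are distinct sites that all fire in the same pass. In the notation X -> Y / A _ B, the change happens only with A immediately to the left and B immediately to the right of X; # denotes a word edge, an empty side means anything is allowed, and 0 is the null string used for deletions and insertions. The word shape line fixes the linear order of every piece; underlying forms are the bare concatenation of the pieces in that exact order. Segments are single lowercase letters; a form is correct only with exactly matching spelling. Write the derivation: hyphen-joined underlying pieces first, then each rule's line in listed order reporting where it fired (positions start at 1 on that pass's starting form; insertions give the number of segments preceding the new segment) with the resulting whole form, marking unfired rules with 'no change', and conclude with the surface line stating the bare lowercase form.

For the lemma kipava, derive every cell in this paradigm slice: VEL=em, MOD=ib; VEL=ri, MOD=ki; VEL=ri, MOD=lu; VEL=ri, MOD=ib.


cell VEL=em, MOD=ib:
underlying: kipava-a-d
1. f -> v, k -> g, p -> b / V _ V: fires at position(s) 3: kibavaad
2. 0 -> i / C _ C: no change
surface: kibavaad

cell VEL=ri, MOD=ki:
underlying: kipava-ta-laf
1. f -> v, k -> g, p -> b / V _ V: fires at position(s) 3: kibavatalaf
2. 0 -> i / C _ C: no change
surface: kibavatalaf

cell VEL=ri, MOD=lu:
underlying: kipava-zaf-laf
1. f -> v, k -> g, p -> b / V _ V: fires at position(s) 3: kibavazaflaf
2. 0 -> i / C _ C: inserts after position(s) 9: kibavazafilaf
surface: kibavazafilaf

cell VEL=ri, MOD=ib:
underlying: kipava-a-laf
1. f -> v, k -> g, p -> b / V _ V: fires at position(s) 3: kibavaalaf
2. 0 -> i / C _ C: no change
surface: kibavaalaf


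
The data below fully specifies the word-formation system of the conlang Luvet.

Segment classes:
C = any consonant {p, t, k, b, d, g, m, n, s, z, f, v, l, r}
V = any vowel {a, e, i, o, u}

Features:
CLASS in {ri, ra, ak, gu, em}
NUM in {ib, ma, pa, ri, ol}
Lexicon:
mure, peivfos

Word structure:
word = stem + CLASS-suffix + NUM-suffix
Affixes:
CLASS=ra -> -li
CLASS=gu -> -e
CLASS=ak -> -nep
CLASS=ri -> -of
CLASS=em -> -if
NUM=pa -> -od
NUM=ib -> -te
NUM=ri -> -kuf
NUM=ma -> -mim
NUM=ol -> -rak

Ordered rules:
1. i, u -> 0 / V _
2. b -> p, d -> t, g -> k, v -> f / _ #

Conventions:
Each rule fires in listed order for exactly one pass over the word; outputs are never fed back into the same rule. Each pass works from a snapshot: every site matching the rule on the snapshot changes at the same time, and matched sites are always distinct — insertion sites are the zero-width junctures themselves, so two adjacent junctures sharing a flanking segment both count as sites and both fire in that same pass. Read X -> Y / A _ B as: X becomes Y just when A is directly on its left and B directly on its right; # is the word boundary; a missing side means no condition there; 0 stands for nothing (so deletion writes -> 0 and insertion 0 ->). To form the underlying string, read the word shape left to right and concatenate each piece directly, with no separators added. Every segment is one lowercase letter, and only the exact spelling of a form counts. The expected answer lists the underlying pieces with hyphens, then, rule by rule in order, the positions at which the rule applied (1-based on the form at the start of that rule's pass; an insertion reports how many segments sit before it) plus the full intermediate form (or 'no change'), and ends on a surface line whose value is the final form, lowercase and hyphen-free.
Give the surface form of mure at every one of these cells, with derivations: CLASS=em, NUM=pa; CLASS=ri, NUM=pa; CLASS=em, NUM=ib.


cell CLASS=em, NUM=pa:
underlying: mure-if-od
1. i, u -> 0 / V _: fires at position(s) 5: murefod
2. b -> p, d -> t, g -> k, v -> f / _ #: fires at position(s) 7: murefot
surface: murefot

cell CLASS=ri, NUM=pa:
underlying: mure-of-od
1. i, u -> 0 / V _: no change
2. b -> p, d -> t, g -> k, v -> f / _ #: fires at position(s) 8: mureofot
surface: mureofot

cell CLASS=em, NUM=ib:
underlying: mure-if-te
1. i, u -> 0 / V _: fires at position(s) 5: murefte
2. b -> p, d -> t, g -> k, v -> f / _ #: no change
surface: murefte


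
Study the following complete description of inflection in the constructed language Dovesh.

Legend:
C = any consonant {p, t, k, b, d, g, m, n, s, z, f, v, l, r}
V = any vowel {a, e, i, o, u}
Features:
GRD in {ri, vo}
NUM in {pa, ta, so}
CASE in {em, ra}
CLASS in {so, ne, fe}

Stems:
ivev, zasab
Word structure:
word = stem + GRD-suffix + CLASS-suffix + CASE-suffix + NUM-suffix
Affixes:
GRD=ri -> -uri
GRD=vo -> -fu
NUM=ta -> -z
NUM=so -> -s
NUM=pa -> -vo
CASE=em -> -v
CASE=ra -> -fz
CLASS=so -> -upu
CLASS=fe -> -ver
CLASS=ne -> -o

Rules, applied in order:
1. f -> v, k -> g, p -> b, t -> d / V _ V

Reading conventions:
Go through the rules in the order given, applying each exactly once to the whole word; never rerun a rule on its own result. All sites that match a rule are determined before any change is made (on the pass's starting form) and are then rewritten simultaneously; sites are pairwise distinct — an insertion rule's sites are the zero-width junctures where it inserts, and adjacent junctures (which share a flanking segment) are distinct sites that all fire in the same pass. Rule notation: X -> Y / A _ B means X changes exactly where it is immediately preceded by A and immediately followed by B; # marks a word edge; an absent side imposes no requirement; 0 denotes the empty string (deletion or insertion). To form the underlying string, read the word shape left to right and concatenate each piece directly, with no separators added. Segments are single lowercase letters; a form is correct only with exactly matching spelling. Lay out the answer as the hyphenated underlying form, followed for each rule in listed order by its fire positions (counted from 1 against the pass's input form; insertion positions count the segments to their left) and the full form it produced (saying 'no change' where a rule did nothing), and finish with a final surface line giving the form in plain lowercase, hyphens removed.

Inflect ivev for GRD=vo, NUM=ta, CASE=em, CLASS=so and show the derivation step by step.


underlying: ivev-fu-upu-v-z
1. f -> v, k -> g, p -> b, t -> d / V _ V: fires at position(s) 8: ivevfuubuvz
surface: ivevfuubuvz


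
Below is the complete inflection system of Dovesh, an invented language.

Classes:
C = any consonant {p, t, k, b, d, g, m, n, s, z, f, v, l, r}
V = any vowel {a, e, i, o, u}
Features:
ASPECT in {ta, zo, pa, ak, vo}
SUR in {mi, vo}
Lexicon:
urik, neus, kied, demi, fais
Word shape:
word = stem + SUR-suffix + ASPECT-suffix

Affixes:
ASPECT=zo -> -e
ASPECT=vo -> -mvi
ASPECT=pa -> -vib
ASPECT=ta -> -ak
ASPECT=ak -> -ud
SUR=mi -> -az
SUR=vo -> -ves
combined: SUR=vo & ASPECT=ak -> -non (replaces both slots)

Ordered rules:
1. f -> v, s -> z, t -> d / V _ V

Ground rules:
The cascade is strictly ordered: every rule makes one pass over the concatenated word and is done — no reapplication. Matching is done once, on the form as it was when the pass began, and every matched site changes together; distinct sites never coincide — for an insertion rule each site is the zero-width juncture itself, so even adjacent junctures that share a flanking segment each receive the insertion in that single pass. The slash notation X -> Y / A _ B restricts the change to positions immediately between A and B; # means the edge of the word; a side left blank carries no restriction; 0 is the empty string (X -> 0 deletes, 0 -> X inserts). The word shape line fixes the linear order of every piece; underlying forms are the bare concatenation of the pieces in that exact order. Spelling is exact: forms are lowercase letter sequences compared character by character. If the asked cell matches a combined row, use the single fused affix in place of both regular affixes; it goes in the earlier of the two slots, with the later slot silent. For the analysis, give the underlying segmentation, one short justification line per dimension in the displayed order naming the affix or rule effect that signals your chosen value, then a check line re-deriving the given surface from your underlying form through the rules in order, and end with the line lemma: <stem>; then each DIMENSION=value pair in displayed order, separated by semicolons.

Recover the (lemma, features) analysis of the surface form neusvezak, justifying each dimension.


underlying: neus-ves-ak
ASPECT=ta - signalled by the affix -ak
SUR=vo - signalled by the affix -ves
check: neusvesak -> neusvezak
lemma: neus; ASPECT=ta; SUR=vo


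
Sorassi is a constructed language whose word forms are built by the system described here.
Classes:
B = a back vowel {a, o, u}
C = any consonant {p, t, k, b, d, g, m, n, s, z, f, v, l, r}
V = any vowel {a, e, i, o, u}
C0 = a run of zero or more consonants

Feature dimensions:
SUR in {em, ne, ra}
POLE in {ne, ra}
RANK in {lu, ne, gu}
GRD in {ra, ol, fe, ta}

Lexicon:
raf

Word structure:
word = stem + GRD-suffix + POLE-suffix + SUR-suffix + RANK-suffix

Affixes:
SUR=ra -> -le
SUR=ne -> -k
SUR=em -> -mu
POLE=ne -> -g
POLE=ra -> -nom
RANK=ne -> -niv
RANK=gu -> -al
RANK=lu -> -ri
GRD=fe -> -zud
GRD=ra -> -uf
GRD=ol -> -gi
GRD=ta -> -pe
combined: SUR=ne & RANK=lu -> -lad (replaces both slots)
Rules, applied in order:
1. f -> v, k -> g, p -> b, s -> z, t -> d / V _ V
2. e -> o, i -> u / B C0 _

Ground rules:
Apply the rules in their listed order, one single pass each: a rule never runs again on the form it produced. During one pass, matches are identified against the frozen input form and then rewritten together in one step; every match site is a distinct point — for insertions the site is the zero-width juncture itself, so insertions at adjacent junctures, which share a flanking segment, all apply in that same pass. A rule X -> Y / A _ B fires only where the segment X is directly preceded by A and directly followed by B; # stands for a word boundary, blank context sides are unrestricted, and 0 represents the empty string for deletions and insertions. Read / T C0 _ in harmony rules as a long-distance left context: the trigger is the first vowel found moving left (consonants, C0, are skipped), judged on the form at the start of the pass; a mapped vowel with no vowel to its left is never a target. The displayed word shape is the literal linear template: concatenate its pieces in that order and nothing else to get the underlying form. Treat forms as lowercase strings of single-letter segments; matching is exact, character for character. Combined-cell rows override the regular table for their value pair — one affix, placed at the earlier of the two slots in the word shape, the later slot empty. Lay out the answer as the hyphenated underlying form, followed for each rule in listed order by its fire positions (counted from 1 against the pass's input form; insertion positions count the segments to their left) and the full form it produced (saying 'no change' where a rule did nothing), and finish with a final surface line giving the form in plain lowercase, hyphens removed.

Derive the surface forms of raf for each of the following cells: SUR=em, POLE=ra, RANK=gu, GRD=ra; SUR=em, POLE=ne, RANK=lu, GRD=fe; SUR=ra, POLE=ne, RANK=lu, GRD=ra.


cell SUR=em, POLE=ra, RANK=gu, GRD=ra:
underlying: raf-uf-nom-mu-al
1. f -> v, k -> g, p -> b, s -> z, t -> d / V _ V: fires at position(s) 3: ravufnommual
2. e -> o, i -> u / B C0 _: no change
surface: ravufnommual

cell SUR=em, POLE=ne, RANK=lu, GRD=fe:
underlying: raf-zud-g-mu-ri
1. f -> v, k -> g, p -> b, s -> z, t -> d / V _ V: no change
2. e -> o, i -> u / B C0 _: fires at position(s) 11: rafzudgmuru
surface: rafzudgmuru

cell SUR=ra, POLE=ne, RANK=lu, GRD=ra:
underlying: raf-uf-g-le-ri
1. f -> v, k -> g, p -> b, s -> z, t -> d / V _ V: fires at position(s) 3: ravufgleri
2. e -> o, i -> u / B C0 _: fires at position(s) 8: ravufglori
surface: ravufglori


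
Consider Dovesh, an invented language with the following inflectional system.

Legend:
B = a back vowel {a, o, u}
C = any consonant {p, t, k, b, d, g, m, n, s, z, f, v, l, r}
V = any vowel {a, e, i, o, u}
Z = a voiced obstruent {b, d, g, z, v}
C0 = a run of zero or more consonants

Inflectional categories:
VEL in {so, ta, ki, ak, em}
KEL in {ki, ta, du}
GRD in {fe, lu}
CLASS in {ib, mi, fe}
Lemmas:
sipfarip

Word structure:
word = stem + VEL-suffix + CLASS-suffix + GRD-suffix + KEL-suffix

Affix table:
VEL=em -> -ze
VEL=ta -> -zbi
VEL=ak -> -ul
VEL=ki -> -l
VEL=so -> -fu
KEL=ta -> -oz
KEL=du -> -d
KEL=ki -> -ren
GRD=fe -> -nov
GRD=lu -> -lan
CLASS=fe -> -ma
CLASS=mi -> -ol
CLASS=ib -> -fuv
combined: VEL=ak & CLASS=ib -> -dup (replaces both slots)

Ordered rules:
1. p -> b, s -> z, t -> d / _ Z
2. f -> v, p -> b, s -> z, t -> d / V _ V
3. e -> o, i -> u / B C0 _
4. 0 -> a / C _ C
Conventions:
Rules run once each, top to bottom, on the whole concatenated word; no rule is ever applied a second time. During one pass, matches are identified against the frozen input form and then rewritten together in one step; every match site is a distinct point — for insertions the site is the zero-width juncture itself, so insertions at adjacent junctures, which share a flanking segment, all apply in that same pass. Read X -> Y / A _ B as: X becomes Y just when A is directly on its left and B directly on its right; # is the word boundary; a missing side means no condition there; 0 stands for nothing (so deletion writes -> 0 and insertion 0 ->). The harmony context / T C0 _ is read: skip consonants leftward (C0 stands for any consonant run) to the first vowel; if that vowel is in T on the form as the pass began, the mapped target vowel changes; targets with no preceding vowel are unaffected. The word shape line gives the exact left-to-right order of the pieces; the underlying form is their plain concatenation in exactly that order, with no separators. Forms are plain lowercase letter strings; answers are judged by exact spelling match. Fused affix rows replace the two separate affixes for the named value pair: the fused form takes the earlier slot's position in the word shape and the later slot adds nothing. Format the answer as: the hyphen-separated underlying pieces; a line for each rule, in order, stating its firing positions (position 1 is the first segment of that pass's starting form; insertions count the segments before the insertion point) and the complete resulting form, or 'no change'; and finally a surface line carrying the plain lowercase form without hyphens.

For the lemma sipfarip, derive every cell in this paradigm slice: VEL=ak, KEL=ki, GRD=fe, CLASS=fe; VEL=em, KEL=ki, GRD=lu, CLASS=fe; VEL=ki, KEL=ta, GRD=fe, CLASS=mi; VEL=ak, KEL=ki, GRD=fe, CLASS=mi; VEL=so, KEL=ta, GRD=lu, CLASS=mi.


cell VEL=ak, KEL=ki, GRD=fe, CLASS=fe:
underlying: sipfarip-ul-ma-nov-ren
1. p -> b, s -> z, t -> d / _ Z: no change
2. f -> v, p -> b, s -> z, t -> d / V _ V: fires at position(s) 8: sipfaribulmanovren
3. e -> o, i -> u / B C0 _: fires at position(s) 7, 17: sipfarubulmanovron
4. 0 -> a / C _ C: inserts after position(s) 3, 10, 15: sipafarubulamanovaron
surface: sipafarubulamanovaron

cell VEL=em, KEL=ki, GRD=lu, CLASS=fe:
underlying: sipfarip-ze-ma-lan-ren
1. p -> b, s -> z, t -> d / _ Z: fires at position(s) 8: sipfaribzemalanren
2. f -> v, p -> b, s -> z, t -> d / V _ V: no change
3. e -> o, i -> u / B C0 _: fires at position(s) 7, 17: sipfarubzemalanron
4. 0 -> a / C _ C: inserts after position(s) 3, 8, 15: sipafarubazemalanaron
surface: sipafarubazemalanaron

cell VEL=ki, KEL=ta, GRD=fe, CLASS=mi:
underlying: sipfarip-l-ol-nov-oz
1. p -> b, s -> z, t -> d / _ Z: no change
2. f -> v, p -> b, s -> z, t -> d / V _ V: no change
3. e -> o, i -> u / B C0 _: fires at position(s) 7: sipfaruplolnovoz
4. 0 -> a / C _ C: inserts after position(s) 3, 8, 11: sipafarupalolanovoz
surface: sipafarupalolanovoz

cell VEL=ak, KEL=ki, GRD=fe, CLASS=mi:
underlying: sipfarip-ul-ol-nov-ren
1. p -> b, s -> z, t -> d / _ Z: no change
2. f -> v, p -> b, s -> z, t -> d / V _ V: fires at position(s) 8: sipfaribulolnovren
3. e -> o, i -> u / B C0 _: fires at position(s) 7, 17: sipfarubulolnovron
4. 0 -> a / C _ C: inserts after position(s) 3, 12, 15: sipafarubulolanovaron
surface: sipafarubulolanovaron

cell VEL=so, KEL=ta, GRD=lu, CLASS=mi:
underlying: sipfarip-fu-ol-lan-oz
1. p -> b, s -> z, t -> d / _ Z: no change
2. f -> v, p -> b, s -> z, t -> d / V _ V: no change
3. e -> o, i -> u / B C0 _: fires at position(s) 7: sipfarupfuollanoz
4. 0 -> a / C _ C: inserts after position(s) 3, 8, 12: sipafarupafuolalanoz
surface: sipafarupafuolalanoz


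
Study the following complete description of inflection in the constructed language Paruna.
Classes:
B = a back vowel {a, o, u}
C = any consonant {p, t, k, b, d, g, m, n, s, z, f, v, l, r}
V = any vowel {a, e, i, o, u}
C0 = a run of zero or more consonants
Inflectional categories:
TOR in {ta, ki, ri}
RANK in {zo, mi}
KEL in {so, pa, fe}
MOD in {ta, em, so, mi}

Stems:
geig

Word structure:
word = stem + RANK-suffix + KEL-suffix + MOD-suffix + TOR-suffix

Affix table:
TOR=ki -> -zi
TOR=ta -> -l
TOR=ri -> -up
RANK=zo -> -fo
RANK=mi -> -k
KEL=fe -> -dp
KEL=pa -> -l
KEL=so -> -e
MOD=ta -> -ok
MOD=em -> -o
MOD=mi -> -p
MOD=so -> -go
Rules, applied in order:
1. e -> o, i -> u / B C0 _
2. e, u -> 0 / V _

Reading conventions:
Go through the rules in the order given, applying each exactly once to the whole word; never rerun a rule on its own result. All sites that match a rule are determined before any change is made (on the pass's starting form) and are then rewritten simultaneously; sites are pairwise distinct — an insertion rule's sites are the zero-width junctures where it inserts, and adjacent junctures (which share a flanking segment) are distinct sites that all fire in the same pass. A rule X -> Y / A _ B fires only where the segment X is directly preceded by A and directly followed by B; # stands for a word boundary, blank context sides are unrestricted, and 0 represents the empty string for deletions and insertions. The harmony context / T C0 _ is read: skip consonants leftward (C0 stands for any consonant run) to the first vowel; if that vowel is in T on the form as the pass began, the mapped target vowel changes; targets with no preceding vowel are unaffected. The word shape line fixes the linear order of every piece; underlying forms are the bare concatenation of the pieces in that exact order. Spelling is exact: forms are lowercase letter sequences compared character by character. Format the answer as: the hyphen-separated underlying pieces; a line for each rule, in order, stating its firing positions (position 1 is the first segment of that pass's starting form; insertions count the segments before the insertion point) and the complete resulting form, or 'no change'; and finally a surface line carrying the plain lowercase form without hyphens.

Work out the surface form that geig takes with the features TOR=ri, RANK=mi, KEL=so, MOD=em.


underlying: geig-k-e-o-up
1. e -> o, i -> u / B C0 _: no change
2. e, u -> 0 / V _: fires at position(s) 8: geigkeop
surface: geigkeop


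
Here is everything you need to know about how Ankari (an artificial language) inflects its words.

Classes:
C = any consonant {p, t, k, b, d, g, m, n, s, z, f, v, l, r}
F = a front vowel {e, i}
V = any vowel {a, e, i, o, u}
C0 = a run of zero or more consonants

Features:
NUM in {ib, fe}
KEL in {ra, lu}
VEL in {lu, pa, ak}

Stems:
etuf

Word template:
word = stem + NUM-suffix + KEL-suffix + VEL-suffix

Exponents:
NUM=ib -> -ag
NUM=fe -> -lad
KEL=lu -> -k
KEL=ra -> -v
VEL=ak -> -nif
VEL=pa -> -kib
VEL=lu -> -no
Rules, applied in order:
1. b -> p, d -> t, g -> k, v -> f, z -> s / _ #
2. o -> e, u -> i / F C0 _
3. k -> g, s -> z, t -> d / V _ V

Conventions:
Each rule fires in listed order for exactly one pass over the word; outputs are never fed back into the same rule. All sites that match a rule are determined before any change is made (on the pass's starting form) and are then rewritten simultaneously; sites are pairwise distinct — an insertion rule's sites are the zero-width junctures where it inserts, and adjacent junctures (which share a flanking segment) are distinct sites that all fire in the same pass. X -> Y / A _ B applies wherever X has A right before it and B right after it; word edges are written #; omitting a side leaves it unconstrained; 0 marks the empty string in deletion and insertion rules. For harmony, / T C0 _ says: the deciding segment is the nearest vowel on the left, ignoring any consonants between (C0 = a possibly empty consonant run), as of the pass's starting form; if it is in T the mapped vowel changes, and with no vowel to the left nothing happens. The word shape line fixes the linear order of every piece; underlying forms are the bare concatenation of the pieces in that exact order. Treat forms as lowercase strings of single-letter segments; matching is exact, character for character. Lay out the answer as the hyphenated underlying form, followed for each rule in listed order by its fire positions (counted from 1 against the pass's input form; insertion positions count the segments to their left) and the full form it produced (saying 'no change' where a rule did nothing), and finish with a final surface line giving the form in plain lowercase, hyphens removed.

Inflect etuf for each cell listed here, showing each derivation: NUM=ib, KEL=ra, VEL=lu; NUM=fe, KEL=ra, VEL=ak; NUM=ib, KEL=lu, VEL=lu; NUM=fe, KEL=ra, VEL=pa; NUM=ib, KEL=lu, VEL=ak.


cell NUM=ib, KEL=ra, VEL=lu:
underlying: etuf-ag-v-no
1. b -> p, d -> t, g -> k, v -> f, z -> s / _ #: no change
2. o -> e, u -> i / F C0 _: fires at position(s) 3: etifagvno
3. k -> g, s -> z, t -> d / V _ V: fires at position(s) 2: edifagvno
surface: edifagvno

cell NUM=fe, KEL=ra, VEL=ak:
underlying: etuf-lad-v-nif
1. b -> p, d -> t, g -> k, v -> f, z -> s / _ #: no change
2. o -> e, u -> i / F C0 _: fires at position(s) 3: etifladvnif
3. k -> g, s -> z, t -> d / V _ V: fires at position(s) 2: edifladvnif
surface: edifladvnif

cell NUM=ib, KEL=lu, VEL=lu:
underlying: etuf-ag-k-no
1. b -> p, d -> t, g -> k, v -> f, z -> s / _ #: no change
2. o -> e, u -> i / F C0 _: fires at position(s) 3: etifagkno
3. k -> g, s -> z, t -> d / V _ V: fires at position(s) 2: edifagkno
surface: edifagkno

cell NUM=fe, KEL=ra, VEL=pa:
underlying: etuf-lad-v-kib
1. b -> p, d -> t, g -> k, v -> f, z -> s / _ #: fires at position(s) 11: etufladvkip
2. o -> e, u -> i / F C0 _: fires at position(s) 3: etifladvkip
3. k -> g, s -> z, t -> d / V _ V: fires at position(s) 2: edifladvkip
surface: edifladvkip

cell NUM=ib, KEL=lu, VEL=ak:
underlying: etuf-ag-k-nif
1. b -> p, d -> t, g -> k, v -> f, z -> s / _ #: no change
2. o -> e, u -> i / F C0 _: fires at position(s) 3: etifagknif
3. k -> g, s -> z, t -> d / V _ V: fires at position(s) 2: edifagknif
surface: edifagknif


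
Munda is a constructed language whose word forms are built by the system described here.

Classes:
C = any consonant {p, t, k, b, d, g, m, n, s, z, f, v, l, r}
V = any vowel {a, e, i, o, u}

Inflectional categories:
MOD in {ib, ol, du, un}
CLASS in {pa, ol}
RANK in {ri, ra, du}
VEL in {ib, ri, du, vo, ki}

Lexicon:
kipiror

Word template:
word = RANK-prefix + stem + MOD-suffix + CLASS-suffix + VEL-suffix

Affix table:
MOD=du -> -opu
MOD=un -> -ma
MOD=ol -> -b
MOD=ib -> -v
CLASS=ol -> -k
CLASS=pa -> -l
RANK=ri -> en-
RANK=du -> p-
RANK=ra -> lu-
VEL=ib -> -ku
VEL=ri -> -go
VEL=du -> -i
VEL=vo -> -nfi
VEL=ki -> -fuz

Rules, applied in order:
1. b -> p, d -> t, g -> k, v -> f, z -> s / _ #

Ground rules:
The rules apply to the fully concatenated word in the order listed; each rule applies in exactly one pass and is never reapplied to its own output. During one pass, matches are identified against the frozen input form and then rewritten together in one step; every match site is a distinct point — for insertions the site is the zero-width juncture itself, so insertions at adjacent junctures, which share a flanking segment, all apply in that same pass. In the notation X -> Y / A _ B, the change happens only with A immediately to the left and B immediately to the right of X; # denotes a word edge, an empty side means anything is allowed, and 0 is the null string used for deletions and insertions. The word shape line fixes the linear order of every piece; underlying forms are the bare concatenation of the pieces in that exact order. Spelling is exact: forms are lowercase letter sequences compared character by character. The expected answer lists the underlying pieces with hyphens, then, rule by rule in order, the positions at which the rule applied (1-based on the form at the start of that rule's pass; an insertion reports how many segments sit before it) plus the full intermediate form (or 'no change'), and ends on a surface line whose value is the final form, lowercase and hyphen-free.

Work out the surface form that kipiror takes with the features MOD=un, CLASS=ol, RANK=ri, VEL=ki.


underlying: en-kipiror-ma-k-fuz
1. b -> p, d -> t, g -> k, v -> f, z -> s / _ #: fires at position(s) 15: enkipirormakfus
surface: enkipirormakfus


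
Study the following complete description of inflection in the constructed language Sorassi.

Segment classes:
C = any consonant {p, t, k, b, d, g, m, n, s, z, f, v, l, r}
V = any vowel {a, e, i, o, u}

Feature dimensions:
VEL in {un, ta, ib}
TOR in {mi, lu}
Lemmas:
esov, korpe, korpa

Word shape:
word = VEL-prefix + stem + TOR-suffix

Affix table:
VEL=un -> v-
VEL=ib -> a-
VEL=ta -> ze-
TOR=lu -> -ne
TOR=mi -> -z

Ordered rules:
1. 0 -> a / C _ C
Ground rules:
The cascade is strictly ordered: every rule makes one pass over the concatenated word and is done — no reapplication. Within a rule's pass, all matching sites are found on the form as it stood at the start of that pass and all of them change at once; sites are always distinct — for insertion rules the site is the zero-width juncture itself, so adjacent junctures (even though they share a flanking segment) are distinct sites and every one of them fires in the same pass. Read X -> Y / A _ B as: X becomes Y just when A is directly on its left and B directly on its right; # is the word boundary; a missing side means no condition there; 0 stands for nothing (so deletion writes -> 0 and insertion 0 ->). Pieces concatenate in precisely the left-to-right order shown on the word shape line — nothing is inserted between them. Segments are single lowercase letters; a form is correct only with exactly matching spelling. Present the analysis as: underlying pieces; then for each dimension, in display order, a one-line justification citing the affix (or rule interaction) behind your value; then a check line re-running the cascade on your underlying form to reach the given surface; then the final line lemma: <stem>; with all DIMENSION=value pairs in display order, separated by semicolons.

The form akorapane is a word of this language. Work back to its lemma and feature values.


underlying: a-korpa-ne
VEL=ib - signalled by the affix a-
TOR=lu - signalled by the affix -ne
check: akorpane -> akorapane
lemma: korpa; VEL=ib; TOR=lu


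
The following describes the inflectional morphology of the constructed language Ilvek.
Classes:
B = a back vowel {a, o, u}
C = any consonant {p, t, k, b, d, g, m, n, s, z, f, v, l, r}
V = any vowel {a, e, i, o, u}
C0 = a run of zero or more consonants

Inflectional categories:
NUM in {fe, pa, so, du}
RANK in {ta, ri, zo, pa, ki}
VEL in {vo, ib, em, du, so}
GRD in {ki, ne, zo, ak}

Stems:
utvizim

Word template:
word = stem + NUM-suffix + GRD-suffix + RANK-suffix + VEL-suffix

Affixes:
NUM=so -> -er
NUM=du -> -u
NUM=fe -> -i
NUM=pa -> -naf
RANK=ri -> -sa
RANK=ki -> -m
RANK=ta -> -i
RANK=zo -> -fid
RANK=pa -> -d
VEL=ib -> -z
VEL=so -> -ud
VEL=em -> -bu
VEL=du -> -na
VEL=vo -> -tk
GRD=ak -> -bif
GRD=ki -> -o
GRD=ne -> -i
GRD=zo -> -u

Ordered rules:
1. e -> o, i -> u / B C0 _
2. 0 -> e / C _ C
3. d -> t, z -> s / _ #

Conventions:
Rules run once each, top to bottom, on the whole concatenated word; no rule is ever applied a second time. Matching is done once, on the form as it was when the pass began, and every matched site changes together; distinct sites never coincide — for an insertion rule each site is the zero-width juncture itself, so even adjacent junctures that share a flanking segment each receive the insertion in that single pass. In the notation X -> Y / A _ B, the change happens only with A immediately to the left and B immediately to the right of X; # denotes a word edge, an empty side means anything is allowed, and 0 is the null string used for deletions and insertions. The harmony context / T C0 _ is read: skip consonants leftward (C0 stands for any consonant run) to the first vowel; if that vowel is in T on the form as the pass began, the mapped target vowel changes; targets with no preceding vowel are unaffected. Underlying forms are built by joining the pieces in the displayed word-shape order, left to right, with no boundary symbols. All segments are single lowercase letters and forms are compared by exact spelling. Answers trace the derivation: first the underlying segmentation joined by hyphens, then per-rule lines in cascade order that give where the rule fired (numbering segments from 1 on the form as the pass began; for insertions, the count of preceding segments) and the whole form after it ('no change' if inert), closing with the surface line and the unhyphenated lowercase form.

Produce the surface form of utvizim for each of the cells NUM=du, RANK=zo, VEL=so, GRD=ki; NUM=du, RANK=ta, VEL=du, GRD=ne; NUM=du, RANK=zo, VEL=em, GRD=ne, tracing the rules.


cell NUM=du, RANK=zo, VEL=so, GRD=ki:
underlying: utvizim-u-o-fid-ud
1. e -> o, i -> u / B C0 _: fires at position(s) 4, 11: utvuzimuofudud
2. 0 -> e / C _ C: inserts after position(s) 2: utevuzimuofudud
3. d -> t, z -> s / _ #: fires at position(s) 15: utevuzimuofudut
surface: utevuzimuofudut

cell NUM=du, RANK=ta, VEL=du, GRD=ne:
underlying: utvizim-u-i-i-na
1. e -> o, i -> u / B C0 _: fires at position(s) 4, 9: utvuzimuuina
2. 0 -> e / C _ C: inserts after position(s) 2: utevuzimuuina
3. d -> t, z -> s / _ #: no change
surface: utevuzimuuina

cell NUM=du, RANK=zo, VEL=em, GRD=ne:
underlying: utvizim-u-i-fid-bu
1. e -> o, i -> u / B C0 _: fires at position(s) 4, 9: utvuzimuufidbu
2. 0 -> e / C _ C: inserts after position(s) 2, 12: utevuzimuufidebu
3. d -> t, z -> s / _ #: no change
surface: utevuzimuufidebu


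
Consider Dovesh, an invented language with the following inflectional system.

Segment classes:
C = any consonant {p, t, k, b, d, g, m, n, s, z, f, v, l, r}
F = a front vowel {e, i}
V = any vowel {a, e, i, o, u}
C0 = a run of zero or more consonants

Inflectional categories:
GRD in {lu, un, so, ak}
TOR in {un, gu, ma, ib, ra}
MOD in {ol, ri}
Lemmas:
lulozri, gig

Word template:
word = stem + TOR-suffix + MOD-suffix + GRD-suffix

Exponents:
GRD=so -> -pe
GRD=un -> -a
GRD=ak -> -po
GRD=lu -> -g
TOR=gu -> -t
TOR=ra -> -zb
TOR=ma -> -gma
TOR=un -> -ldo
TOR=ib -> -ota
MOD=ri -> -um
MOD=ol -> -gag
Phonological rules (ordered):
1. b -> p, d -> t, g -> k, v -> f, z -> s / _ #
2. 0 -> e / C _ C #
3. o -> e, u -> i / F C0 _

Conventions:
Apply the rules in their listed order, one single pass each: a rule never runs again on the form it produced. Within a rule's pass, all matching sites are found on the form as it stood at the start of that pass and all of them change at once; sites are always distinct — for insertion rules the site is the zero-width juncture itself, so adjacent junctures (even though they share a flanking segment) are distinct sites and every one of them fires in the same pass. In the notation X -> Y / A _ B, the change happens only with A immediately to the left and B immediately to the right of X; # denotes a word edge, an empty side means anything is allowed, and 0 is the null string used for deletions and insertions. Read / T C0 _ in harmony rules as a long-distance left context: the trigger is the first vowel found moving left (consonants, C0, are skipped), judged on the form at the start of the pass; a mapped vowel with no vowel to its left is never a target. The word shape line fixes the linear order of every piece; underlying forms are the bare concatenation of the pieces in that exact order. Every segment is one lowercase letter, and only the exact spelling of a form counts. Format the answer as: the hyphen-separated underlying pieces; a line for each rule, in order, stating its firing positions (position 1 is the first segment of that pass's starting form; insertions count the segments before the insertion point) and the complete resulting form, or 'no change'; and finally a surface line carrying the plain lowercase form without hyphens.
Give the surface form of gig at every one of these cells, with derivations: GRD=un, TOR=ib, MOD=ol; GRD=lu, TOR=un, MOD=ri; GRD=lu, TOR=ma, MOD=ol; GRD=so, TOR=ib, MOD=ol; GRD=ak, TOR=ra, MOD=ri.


cell GRD=un, TOR=ib, MOD=ol:
underlying: gig-ota-gag-a
1. b -> p, d -> t, g -> k, v -> f, z -> s / _ #: no change
2. 0 -> e / C _ C #: no change
3. o -> e, u -> i / F C0 _: fires at position(s) 4: gigetagaga
surface: gigetagaga

cell GRD=lu, TOR=un, MOD=ri:
underlying: gig-ldo-um-g
1. b -> p, d -> t, g -> k, v -> f, z -> s / _ #: fires at position(s) 9: gigldoumk
2. 0 -> e / C _ C #: inserts after position(s) 8: gigldoumek
3. o -> e, u -> i / F C0 _: fires at position(s) 6: gigldeumek
surface: gigldeumek

cell GRD=lu, TOR=ma, MOD=ol:
underlying: gig-gma-gag-g
1. b -> p, d -> t, g -> k, v -> f, z -> s / _ #: fires at position(s) 10: giggmagagk
2. 0 -> e / C _ C #: inserts after position(s) 9: giggmagagek
3. o -> e, u -> i / F C0 _: no change
surface: giggmagagek

cell GRD=so, TOR=ib, MOD=ol:
underlying: gig-ota-gag-pe
1. b -> p, d -> t, g -> k, v -> f, z -> s / _ #: no change
2. 0 -> e / C _ C #: no change
3. o -> e, u -> i / F C0 _: fires at position(s) 4: gigetagagpe
surface: gigetagagpe

cell GRD=ak, TOR=ra, MOD=ri:
underlying: gig-zb-um-po
1. b -> p, d -> t, g -> k, v -> f, z -> s / _ #: no change
2. 0 -> e / C _ C #: no change
3. o -> e, u -> i / F C0 _: fires at position(s) 6: gigzbimpo
surface: gigzbimpo


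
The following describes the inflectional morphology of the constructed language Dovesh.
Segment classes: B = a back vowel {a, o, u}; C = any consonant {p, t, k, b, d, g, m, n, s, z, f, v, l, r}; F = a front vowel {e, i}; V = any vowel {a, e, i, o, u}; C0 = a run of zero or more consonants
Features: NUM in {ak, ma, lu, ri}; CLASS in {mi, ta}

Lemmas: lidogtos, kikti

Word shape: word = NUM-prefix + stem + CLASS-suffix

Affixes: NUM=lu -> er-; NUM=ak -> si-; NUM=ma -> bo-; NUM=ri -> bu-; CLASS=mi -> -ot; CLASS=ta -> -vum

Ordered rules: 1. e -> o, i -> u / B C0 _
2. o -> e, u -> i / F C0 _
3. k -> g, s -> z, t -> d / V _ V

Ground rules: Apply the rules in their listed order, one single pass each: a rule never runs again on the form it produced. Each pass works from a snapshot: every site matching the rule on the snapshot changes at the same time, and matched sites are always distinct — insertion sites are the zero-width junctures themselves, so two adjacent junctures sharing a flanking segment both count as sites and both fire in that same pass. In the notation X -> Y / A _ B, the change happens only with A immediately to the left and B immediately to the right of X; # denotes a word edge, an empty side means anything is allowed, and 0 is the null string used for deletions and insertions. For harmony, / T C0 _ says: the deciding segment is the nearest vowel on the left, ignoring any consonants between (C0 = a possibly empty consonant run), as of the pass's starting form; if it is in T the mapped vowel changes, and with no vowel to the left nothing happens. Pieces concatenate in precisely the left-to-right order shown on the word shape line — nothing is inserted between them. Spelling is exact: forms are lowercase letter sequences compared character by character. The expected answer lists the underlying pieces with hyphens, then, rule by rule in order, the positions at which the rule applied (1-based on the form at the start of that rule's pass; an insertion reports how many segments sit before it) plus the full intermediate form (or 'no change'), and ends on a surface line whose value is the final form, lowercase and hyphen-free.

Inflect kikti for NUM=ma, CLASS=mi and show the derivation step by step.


underlying: bo-kikti-ot
1. e -> o, i -> u / B C0 _: fires at position(s) 4: bokuktiot
2. o -> e, u -> i / F C0 _: fires at position(s) 8: bokuktiet
3. k -> g, s -> z, t -> d / V _ V: fires at position(s) 3: boguktiet
surface: boguktiet


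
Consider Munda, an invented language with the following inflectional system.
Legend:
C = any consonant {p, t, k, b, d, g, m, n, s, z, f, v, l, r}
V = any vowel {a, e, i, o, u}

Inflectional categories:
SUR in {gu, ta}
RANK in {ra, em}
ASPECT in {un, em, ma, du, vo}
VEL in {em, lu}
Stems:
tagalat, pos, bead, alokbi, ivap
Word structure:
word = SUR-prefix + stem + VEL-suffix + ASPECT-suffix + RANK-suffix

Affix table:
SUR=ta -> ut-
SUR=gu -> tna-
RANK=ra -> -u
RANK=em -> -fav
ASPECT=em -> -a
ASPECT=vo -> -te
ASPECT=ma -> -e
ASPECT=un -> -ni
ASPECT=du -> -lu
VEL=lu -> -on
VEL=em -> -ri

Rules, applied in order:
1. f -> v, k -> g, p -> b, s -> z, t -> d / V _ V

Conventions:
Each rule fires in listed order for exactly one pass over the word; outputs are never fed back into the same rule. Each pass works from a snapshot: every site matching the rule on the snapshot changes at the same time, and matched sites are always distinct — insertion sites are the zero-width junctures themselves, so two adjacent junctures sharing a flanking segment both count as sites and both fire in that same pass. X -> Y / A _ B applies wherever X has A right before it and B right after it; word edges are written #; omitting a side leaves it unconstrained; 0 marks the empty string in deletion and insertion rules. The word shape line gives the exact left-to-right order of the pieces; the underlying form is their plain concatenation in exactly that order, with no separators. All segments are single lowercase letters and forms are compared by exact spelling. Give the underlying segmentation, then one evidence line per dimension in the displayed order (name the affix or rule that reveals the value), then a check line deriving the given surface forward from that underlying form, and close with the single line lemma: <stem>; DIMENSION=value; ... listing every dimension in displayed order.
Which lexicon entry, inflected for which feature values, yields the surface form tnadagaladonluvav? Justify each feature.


underlying: tna-tagalat-on-lu-fav
SUR=gu - signalled by the affix tna-
RANK=em - signalled by the affix -fav
ASPECT=du - signalled by the affix -lu
VEL=lu - signalled by the affix -on
check: tnatagalatonlufav -> tnadagaladonluvav
lemma: tagalat; SUR=gu; RANK=em; ASPECT=du; VEL=lu


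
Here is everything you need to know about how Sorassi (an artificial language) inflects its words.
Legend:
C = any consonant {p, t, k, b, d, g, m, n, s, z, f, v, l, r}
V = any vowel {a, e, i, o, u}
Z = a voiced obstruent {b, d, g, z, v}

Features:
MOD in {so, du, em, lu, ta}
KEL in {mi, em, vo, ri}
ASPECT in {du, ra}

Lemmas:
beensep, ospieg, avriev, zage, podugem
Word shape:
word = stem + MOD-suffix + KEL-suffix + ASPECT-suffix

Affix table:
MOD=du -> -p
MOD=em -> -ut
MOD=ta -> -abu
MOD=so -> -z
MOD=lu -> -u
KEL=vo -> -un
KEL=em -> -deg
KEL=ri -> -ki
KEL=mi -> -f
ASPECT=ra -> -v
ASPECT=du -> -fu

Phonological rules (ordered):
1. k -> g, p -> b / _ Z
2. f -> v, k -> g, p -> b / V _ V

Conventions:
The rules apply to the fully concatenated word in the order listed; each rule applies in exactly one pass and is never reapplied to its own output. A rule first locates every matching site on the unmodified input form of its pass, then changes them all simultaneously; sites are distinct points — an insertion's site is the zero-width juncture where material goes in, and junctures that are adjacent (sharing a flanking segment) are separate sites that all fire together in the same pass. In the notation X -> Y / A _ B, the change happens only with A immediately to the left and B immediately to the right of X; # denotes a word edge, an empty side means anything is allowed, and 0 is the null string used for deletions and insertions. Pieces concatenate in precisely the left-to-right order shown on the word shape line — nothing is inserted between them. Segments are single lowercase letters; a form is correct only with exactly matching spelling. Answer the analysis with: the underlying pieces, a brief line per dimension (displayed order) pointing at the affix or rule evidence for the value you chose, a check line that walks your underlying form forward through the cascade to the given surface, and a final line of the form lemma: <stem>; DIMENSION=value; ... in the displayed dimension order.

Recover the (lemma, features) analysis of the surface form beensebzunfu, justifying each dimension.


underlying: beensep-z-un-fu
MOD=so - signalled by the affix -z
KEL=vo - signalled by the affix -un
ASPECT=du - signalled by the affix -fu
check: beensepzunfu -> beensebzunfu -> beensebzunfu
lemma: beensep; MOD=so; KEL=vo; ASPECT=du
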